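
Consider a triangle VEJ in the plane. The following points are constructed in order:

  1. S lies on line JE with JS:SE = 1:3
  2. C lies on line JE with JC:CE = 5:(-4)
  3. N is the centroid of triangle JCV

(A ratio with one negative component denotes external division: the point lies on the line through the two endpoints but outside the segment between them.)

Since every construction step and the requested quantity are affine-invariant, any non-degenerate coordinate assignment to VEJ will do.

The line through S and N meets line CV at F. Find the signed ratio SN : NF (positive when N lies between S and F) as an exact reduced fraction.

SN:NF = 37/20

Set V = (0, 0), E = (1, 0), J = (0, 1); any affine frame gives the same invariant.
1. S lies on line JE with JS:SE = 1:3 ⇒ S = (1/4, 3/4)
2. C lies on line JE with JC:CE = 5:(-4) ⇒ C = (5, -4)
3. N is the centroid of triangle JCV ⇒ N = (5/3, -1)
line SN meets CV at F = (90/37, -72/37)
N = S + t·(F−S) with t = 37/57, so SN:NF = 37/57:20/57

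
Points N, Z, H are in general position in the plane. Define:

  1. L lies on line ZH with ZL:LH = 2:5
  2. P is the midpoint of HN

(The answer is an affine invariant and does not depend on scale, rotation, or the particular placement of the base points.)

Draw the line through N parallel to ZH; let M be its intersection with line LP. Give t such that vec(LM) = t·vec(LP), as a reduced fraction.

Choose coordinates N = (0, 0), Z = (1, 0), H = (0, 1).
1. L lies on line ZH with ZL:LH = 2:5 ⇒ L = (5/7, 2/7)
2. P is the midpoint of HN ⇒ P = (0, 1/2)
through N parallel to ZH: direction (-1, 1); meets LP at M = (-5/7, 5/7)
M = L + t·(P−L) with t = 2

t = 2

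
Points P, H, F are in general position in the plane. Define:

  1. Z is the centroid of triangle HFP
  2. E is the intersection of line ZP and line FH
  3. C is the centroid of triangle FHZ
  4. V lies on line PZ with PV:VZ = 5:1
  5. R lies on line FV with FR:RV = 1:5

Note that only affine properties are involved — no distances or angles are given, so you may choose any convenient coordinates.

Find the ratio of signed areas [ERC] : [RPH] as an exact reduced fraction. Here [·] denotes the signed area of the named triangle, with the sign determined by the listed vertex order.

[ERC]:[RPH] = 1/19

Assign P = (0, 0), H = (1, 0), F = (0, 1) — the answer is frame-independent, so this choice is without loss of generality.
1. Z is the centroid of triangle HFP ⇒ Z = (1/3, 1/3)
2. E is the intersection of line ZP and line FH ⇒ E = (1/2, 1/2)
3. C is the centroid of triangle FHZ ⇒ C = (4/9, 4/9)
4. V lies on line PZ with PV:VZ = 5:1 ⇒ V = (5/18, 5/18)
5. R lies on line FV with FR:RV = 1:5 ⇒ R = (5/108, 95/108)
2·[ERC] = 5/108, 2·[RPH] = 95/108
[ERC]:[RPH] = 5/108:95/108 = 1/19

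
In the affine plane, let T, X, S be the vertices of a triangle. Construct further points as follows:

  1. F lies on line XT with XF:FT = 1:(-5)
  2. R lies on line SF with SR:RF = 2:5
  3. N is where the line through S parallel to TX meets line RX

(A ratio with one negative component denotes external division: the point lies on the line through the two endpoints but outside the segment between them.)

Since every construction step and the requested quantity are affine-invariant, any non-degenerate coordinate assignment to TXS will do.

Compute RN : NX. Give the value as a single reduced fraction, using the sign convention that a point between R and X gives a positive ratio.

Set T = (0, 0), X = (1, 0), S = (0, 1); any affine frame gives the same invariant.
1. F lies on line XT with XF:FT = 1:(-5) ⇒ F = (5/4, 0)
2. R lies on line SF with SR:RF = 2:5 ⇒ R = (5/14, 5/7)
3. N is where the line through S parallel to TX meets line RX ⇒ N = (1/10, 1)
N = R + t·(X−R) with t = -2/5, so RN:NX = t:(1−t) = -2/5:7/5

RN:NX = -2/7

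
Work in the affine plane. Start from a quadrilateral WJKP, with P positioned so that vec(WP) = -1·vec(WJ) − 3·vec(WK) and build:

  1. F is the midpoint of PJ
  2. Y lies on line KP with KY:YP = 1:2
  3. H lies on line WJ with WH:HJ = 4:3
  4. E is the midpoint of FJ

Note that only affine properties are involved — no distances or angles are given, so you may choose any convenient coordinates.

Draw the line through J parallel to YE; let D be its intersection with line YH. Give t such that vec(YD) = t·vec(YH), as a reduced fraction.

t = 14/11

Choose coordinates W = (0, 0), J = (1, 0), K = (0, 1), P = (-1, -3).
1. F is the midpoint of PJ ⇒ F = (0, -3/2)
2. Y lies on line KP with KY:YP = 1:2 ⇒ Y = (-1/3, -1/3)
3. H lies on line WJ with WH:HJ = 4:3 ⇒ H = (4/7, 0)
4. E is the midpoint of FJ ⇒ E = (1/2, -3/4)
through J parallel to YE: direction (5/6, -5/12); meets YH at D = (9/11, 1/11)
D = Y + t·(H−Y) with t = 14/11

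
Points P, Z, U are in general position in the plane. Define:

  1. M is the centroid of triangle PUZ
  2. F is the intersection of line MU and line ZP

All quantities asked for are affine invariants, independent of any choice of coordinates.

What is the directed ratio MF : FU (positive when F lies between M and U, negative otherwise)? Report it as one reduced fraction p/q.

Work in coordinates with P = (0, 0), Z = (1, 0), U = (0, 1).
1. M is the centroid of triangle PUZ ⇒ M = (1/3, 1/3)
2. F is the intersection of line MU and line ZP ⇒ F = (1/2, 0)
F = M + t·(U−M) with t = -1/2, so MF:FU = t:(1−t) = -1/2:3/2

MF:FU = -1/3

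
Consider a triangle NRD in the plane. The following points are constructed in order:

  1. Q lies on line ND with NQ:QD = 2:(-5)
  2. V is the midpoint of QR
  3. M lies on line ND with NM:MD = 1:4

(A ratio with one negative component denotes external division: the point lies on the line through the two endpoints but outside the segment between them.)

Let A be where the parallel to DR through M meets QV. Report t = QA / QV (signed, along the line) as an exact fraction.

Set N = (0, 0), R = (1, 0), D = (0, 1); any affine frame gives the same invariant.
1. Q lies on line ND with NQ:QD = 2:(-5) ⇒ Q = (0, -2/3)
2. V is the midpoint of QR ⇒ V = (1/2, -1/3)
3. M lies on line ND with NM:MD = 1:4 ⇒ M = (0, 1/5)
through M parallel to DR: direction (1, -1); meets QV at A = (13/25, -8/25)
A = Q + t·(V−Q) with t = 26/25

t = 26/25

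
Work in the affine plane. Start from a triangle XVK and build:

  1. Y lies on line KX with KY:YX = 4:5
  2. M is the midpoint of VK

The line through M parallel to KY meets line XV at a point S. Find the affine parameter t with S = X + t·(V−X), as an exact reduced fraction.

t = 1/2

Assign X = (0, 0), V = (1, 0), K = (0, 1) — the answer is frame-independent, so this choice is without loss of generality.
1. Y lies on line KX with KY:YX = 4:5 ⇒ Y = (0, 5/9)
2. M is the midpoint of VK ⇒ M = (1/2, 1/2)
through M parallel to KY: direction (0, -4/9); meets XV at S = (1/2, 0)
S = X + t·(V−X) with t = 1/2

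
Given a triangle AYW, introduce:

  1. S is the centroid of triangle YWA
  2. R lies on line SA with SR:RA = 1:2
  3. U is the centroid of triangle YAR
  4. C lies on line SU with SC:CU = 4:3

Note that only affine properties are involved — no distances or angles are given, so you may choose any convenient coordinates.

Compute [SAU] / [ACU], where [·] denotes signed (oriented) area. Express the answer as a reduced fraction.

[SAU]:[ACU] = -7/3

Set A = (0, 0), Y = (1, 0), W = (0, 1); any affine frame gives the same invariant.
1. S is the centroid of triangle YWA ⇒ S = (1/3, 1/3)
2. R lies on line SA with SR:RA = 1:2 ⇒ R = (2/9, 2/9)
3. U is the centroid of triangle YAR ⇒ U = (11/27, 2/27)
4. C lies on line SU with SC:CU = 4:3 ⇒ C = (71/189, 5/27)
2·[SAU] = 1/9, 2·[ACU] = -1/21
[SAU]:[ACU] = 1/9:-1/21 = -7/3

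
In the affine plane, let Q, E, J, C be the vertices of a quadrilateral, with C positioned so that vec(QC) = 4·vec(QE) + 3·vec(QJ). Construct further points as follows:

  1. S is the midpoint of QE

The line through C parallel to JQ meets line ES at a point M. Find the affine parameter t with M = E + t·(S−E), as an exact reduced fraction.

Choose coordinates Q = (0, 0), E = (1, 0), J = (0, 1), C = (4, 3).
1. S is the midpoint of QE ⇒ S = (1/2, 0)
through C parallel to JQ: direction (0, -1); meets ES at M = (4, 0)
M = E + t·(S−E) with t = -6

t = -6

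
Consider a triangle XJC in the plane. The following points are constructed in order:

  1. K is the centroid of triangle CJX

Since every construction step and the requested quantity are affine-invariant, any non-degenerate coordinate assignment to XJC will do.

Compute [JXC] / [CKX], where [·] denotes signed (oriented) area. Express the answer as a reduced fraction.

Assign X = (0, 0), J = (1, 0), C = (0, 1) — the answer is frame-independent, so this choice is without loss of generality.
1. K is the centroid of triangle CJX ⇒ K = (1/3, 1/3)
2·[JXC] = -1, 2·[CKX] = -1/3
[JXC]:[CKX] = -1:-1/3 = 3

[JXC]:[CKX] = 3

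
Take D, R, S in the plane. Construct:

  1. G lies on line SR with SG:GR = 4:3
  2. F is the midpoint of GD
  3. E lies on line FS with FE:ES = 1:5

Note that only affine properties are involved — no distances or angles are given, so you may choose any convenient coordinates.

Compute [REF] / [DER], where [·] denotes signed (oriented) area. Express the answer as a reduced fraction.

Choose coordinates D = (0, 0), R = (1, 0), S = (0, 1).
1. G lies on line SR with SG:GR = 4:3 ⇒ G = (4/7, 3/7)
2. F is the midpoint of GD ⇒ F = (2/7, 3/14)
3. E lies on line FS with FE:ES = 1:5 ⇒ E = (5/21, 29/84)
2·[REF] = 1/12, 2·[DER] = -29/84
[REF]:[DER] = 1/12:-29/84 = -7/29

[REF]:[DER] = -7/29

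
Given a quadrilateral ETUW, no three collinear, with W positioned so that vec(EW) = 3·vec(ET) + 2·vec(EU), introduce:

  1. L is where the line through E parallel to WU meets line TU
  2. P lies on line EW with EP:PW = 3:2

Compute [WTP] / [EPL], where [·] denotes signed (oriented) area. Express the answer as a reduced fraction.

[WTP]:[EPL] = 16/9

Work in coordinates with E = (0, 0), T = (1, 0), U = (0, 1), W = (3, 2).
1. L is where the line through E parallel to WU meets line TU ⇒ L = (3/4, 1/4)
2. P lies on line EW with EP:PW = 3:2 ⇒ P = (9/5, 6/5)
2·[WTP] = -4/5, 2·[EPL] = -9/20
[WTP]:[EPL] = -4/5:-9/20 = 16/9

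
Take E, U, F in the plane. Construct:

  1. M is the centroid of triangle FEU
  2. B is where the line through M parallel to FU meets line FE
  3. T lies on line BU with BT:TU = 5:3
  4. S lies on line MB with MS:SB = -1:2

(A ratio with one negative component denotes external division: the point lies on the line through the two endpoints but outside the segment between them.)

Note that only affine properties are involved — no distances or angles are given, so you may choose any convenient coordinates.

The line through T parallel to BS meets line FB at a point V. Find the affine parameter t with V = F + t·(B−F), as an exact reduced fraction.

Assign E = (0, 0), U = (1, 0), F = (0, 1) — the answer is frame-independent, so this choice is without loss of generality.
1. M is the centroid of triangle FEU ⇒ M = (1/3, 1/3)
2. B is where the line through M parallel to FU meets line FE ⇒ B = (0, 2/3)
3. T lies on line BU with BT:TU = 5:3 ⇒ T = (5/8, 1/4)
4. S lies on line MB with MS:SB = -1:2 ⇒ S = (2/3, 0)
through T parallel to BS: direction (2/3, -2/3); meets FB at V = (0, 7/8)
V = F + t·(B−F) with t = 3/8

t = 3/8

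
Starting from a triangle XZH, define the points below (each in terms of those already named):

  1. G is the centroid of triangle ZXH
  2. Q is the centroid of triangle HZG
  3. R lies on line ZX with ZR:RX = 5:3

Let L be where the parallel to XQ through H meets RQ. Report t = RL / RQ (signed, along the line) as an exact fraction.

t = 11/3

Assign X = (0, 0), Z = (1, 0), H = (0, 1) — the answer is frame-independent, so this choice is without loss of generality.
1. G is the centroid of triangle ZXH ⇒ G = (1/3, 1/3)
2. Q is the centroid of triangle HZG ⇒ Q = (4/9, 4/9)
3. R lies on line ZX with ZR:RX = 5:3 ⇒ R = (3/8, 0)
through H parallel to XQ: direction (4/9, 4/9); meets RQ at L = (17/27, 44/27)
L = R + t·(Q−R) with t = 11/3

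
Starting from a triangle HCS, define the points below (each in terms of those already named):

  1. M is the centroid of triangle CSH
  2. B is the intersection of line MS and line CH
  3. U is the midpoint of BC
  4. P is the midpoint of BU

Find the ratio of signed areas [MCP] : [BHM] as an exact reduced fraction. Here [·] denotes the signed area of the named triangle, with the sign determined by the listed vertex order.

Work in coordinates with H = (0, 0), C = (1, 0), S = (0, 1).
1. M is the centroid of triangle CSH ⇒ M = (1/3, 1/3)
2. B is the intersection of line MS and line CH ⇒ B = (1/2, 0)
3. U is the midpoint of BC ⇒ U = (3/4, 0)
4. P is the midpoint of BU ⇒ P = (5/8, 0)
2·[MCP] = -1/8, 2·[BHM] = -1/6
[MCP]:[BHM] = -1/8:-1/6 = 3/4

[MCP]:[BHM] = 3/4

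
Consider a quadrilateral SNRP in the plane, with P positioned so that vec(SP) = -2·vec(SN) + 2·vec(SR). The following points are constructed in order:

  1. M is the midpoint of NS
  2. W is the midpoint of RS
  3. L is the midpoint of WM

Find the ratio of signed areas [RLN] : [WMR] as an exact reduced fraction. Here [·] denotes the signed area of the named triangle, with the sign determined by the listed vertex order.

Set S = (0, 0), N = (1, 0), R = (0, 1), P = (-2, 2); any affine frame gives the same invariant.
1. M is the midpoint of NS ⇒ M = (1/2, 0)
2. W is the midpoint of RS ⇒ W = (0, 1/2)
3. L is the midpoint of WM ⇒ L = (1/4, 1/4)
2·[RLN] = 1/2, 2·[WMR] = 1/4
[RLN]:[WMR] = 1/2:1/4 = 2

[RLN]:[WMR] = 2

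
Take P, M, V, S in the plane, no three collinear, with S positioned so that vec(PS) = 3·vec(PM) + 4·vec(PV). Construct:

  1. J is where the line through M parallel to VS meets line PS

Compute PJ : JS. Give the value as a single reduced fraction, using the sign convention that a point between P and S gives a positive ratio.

PJ:JS = -1/2

Work in coordinates with P = (0, 0), M = (1, 0), V = (0, 1), S = (3, 4).
1. J is where the line through M parallel to VS meets line PS ⇒ J = (-3, -4)
J = P + t·(S−P) with t = -1, so PJ:JS = t:(1−t) = -1:2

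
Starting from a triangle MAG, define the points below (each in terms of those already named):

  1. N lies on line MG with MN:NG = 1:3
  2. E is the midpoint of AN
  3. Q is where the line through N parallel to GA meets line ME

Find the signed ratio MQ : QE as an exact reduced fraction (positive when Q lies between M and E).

Assign M = (0, 0), A = (1, 0), G = (0, 1) — the answer is frame-independent, so this choice is without loss of generality.
1. N lies on line MG with MN:NG = 1:3 ⇒ N = (0, 1/4)
2. E is the midpoint of AN ⇒ E = (1/2, 1/8)
3. Q is where the line through N parallel to GA meets line ME ⇒ Q = (1/5, 1/20)
Q = M + t·(E−M) with t = 2/5, so MQ:QE = t:(1−t) = 2/5:3/5

MQ:QE = 2/3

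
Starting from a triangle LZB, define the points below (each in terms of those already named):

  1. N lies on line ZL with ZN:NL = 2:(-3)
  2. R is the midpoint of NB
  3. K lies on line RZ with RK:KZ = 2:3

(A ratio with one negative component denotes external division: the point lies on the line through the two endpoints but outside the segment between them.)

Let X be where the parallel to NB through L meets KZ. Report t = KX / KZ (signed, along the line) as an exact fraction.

Set L = (0, 0), Z = (1, 0), B = (0, 1); any affine frame gives the same invariant.
1. N lies on line ZL with ZN:NL = 2:(-3) ⇒ N = (3, 0)
2. R is the midpoint of NB ⇒ R = (3/2, 1/2)
3. K lies on line RZ with RK:KZ = 2:3 ⇒ K = (13/10, 3/10)
through L parallel to NB: direction (-3, 1); meets KZ at X = (3/4, -1/4)
X = K + t·(Z−K) with t = 11/6

t = 11/6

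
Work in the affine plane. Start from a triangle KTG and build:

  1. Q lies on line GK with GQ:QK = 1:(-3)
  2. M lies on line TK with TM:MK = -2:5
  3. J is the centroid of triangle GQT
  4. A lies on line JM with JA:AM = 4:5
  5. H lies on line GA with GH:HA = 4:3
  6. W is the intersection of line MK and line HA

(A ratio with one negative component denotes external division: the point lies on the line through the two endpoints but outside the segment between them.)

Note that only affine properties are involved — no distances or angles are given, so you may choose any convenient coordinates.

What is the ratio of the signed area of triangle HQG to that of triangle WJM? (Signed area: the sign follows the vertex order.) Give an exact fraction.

Assign K = (0, 0), T = (1, 0), G = (0, 1) — the answer is frame-independent, so this choice is without loss of generality.
1. Q lies on line GK with GQ:QK = 1:(-3) ⇒ Q = (0, 3/2)
2. M lies on line TK with TM:MK = -2:5 ⇒ M = (5/3, 0)
3. J is the centroid of triangle GQT ⇒ J = (1/3, 5/6)
4. A lies on line JM with JA:AM = 4:5 ⇒ A = (25/27, 25/54)
5. H lies on line GA with GH:HA = 4:3 ⇒ H = (100/189, 131/189)
6. W is the intersection of line MK and line HA ⇒ W = (50/29, 0)
2·[HQG] = 50/189, 2·[WJM] = 25/522
[HQG]:[WJM] = 50/189:25/522 = 116/21

[HQG]:[WJM] = 116/21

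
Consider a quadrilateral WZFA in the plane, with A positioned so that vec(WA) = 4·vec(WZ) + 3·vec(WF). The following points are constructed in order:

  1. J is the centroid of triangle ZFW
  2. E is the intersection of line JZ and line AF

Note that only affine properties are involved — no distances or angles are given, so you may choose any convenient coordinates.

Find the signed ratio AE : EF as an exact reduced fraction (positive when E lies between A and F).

Assign W = (0, 0), Z = (1, 0), F = (0, 1), A = (4, 3) — the answer is frame-independent, so this choice is without loss of generality.
1. J is the centroid of triangle ZFW ⇒ J = (1/3, 1/3)
2. E is the intersection of line JZ and line AF ⇒ E = (-1/2, 3/4)
E = A + t·(F−A) with t = 9/8, so AE:EF = t:(1−t) = 9/8:-1/8

AE:EF = -9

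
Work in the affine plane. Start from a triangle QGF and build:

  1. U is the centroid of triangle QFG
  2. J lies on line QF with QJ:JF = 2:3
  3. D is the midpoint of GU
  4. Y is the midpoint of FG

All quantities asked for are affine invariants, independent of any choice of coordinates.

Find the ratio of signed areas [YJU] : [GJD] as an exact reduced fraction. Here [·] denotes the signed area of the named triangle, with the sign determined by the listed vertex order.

[YJU]:[GJD] = -2

Assign Q = (0, 0), G = (1, 0), F = (0, 1) — the answer is frame-independent, so this choice is without loss of generality.
1. U is the centroid of triangle QFG ⇒ U = (1/3, 1/3)
2. J lies on line QF with QJ:JF = 2:3 ⇒ J = (0, 2/5)
3. D is the midpoint of GU ⇒ D = (2/3, 1/6)
4. Y is the midpoint of FG ⇒ Y = (1/2, 1/2)
2·[YJU] = 1/15, 2·[GJD] = -1/30
[YJU]:[GJD] = 1/15:-1/30 = -2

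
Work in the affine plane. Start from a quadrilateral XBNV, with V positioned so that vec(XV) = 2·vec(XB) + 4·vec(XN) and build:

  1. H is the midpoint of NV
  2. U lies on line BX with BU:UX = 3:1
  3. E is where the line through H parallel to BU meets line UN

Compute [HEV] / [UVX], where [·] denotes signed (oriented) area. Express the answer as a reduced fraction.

Set X = (0, 0), B = (1, 0), N = (0, 1), V = (2, 4); any affine frame gives the same invariant.
1. H is the midpoint of NV ⇒ H = (1, 5/2)
2. U lies on line BX with BU:UX = 3:1 ⇒ U = (1/4, 0)
3. E is where the line through H parallel to BU meets line UN ⇒ E = (-3/8, 5/2)
2·[HEV] = -33/16, 2·[UVX] = 1
[HEV]:[UVX] = -33/16:1 = -33/16

[HEV]:[UVX] = -33/16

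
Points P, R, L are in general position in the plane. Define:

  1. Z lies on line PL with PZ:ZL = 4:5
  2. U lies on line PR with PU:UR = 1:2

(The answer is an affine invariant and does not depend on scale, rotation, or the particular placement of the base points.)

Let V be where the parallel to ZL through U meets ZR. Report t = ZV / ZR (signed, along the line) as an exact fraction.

Work in coordinates with P = (0, 0), R = (1, 0), L = (0, 1).
1. Z lies on line PL with PZ:ZL = 4:5 ⇒ Z = (0, 4/9)
2. U lies on line PR with PU:UR = 1:2 ⇒ U = (1/3, 0)
through U parallel to ZL: direction (0, 5/9); meets ZR at V = (1/3, 8/27)
V = Z + t·(R−Z) with t = 1/3

t = 1/3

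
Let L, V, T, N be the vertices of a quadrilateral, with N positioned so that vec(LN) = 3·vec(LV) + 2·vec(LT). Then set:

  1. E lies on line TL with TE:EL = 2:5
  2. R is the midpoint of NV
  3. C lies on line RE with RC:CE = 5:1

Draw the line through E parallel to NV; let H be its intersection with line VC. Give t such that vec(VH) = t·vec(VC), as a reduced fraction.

t = 6/5

Assign L = (0, 0), V = (1, 0), T = (0, 1), N = (3, 2) — the answer is frame-independent, so this choice is without loss of generality.
1. E lies on line TL with TE:EL = 2:5 ⇒ E = (0, 5/7)
2. R is the midpoint of NV ⇒ R = (2, 1)
3. C lies on line RE with RC:CE = 5:1 ⇒ C = (1/3, 16/21)
through E parallel to NV: direction (-2, -2); meets VC at H = (1/5, 32/35)
H = V + t·(C−V) with t = 6/5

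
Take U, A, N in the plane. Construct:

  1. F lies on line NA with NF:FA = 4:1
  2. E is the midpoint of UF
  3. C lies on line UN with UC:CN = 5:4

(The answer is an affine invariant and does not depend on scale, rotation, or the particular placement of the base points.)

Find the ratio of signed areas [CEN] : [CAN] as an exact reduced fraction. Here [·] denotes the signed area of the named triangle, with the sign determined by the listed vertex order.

Assign U = (0, 0), A = (1, 0), N = (0, 1) — the answer is frame-independent, so this choice is without loss of generality.
1. F lies on line NA with NF:FA = 4:1 ⇒ F = (4/5, 1/5)
2. E is the midpoint of UF ⇒ E = (2/5, 1/10)
3. C lies on line UN with UC:CN = 5:4 ⇒ C = (0, 5/9)
2·[CEN] = 8/45, 2·[CAN] = 4/9
[CEN]:[CAN] = 8/45:4/9 = 2/5

[CEN]:[CAN] = 2/5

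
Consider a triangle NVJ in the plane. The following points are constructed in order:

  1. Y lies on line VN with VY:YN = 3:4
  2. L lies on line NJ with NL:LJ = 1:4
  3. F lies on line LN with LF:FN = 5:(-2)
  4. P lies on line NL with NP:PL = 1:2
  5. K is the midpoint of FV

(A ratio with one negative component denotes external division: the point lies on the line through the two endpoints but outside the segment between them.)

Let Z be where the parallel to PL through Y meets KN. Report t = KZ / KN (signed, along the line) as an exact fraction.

t = -1/7

Choose coordinates N = (0, 0), V = (1, 0), J = (0, 1).
1. Y lies on line VN with VY:YN = 3:4 ⇒ Y = (4/7, 0)
2. L lies on line NJ with NL:LJ = 1:4 ⇒ L = (0, 1/5)
3. F lies on line LN with LF:FN = 5:(-2) ⇒ F = (0, -2/15)
4. P lies on line NL with NP:PL = 1:2 ⇒ P = (0, 1/15)
5. K is the midpoint of FV ⇒ K = (1/2, -1/15)
through Y parallel to PL: direction (0, 2/15); meets KN at Z = (4/7, -8/105)
Z = K + t·(N−K) with t = -1/7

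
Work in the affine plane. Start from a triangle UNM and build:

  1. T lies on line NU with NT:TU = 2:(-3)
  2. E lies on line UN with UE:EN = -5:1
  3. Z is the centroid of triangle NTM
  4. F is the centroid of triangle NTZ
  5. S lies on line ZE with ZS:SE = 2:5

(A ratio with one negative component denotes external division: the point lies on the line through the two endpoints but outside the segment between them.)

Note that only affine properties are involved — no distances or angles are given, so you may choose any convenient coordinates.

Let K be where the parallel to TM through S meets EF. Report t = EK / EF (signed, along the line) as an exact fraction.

t = 195/217

Assign U = (0, 0), N = (1, 0), M = (0, 1) — the answer is frame-independent, so this choice is without loss of generality.
1. T lies on line NU with NT:TU = 2:(-3) ⇒ T = (3, 0)
2. E lies on line UN with UE:EN = -5:1 ⇒ E = (5/4, 0)
3. Z is the centroid of triangle NTM ⇒ Z = (4/3, 1/3)
4. F is the centroid of triangle NTZ ⇒ F = (16/9, 1/9)
5. S lies on line ZE with ZS:SE = 2:5 ⇒ S = (55/42, 5/21)
through S parallel to TM: direction (-3, 1); meets EF at K = (2245/1302, 65/651)
K = E + t·(F−E) with t = 195/217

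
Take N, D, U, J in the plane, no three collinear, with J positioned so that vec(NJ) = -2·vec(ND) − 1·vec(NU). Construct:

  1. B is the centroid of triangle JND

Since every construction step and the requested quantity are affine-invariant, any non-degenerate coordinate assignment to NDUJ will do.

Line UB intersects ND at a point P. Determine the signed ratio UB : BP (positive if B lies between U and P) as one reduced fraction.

UB:BP = -4

Work in coordinates with N = (0, 0), D = (1, 0), U = (0, 1), J = (-2, -1).
1. B is the centroid of triangle JND ⇒ B = (-1/3, -1/3)
line UB meets ND at P = (-1/4, 0)
B = U + t·(P−U) with t = 4/3, so UB:BP = 4/3:-1/3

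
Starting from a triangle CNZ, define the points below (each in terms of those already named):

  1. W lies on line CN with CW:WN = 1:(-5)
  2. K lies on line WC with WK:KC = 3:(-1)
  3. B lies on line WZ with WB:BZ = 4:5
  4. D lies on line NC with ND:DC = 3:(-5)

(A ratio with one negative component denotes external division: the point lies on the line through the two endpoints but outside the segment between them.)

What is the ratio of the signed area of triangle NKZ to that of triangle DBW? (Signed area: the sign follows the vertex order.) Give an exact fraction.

Choose coordinates C = (0, 0), N = (1, 0), Z = (0, 1).
1. W lies on line CN with CW:WN = 1:(-5) ⇒ W = (-1/4, 0)
2. K lies on line WC with WK:KC = 3:(-1) ⇒ K = (1/8, 0)
3. B lies on line WZ with WB:BZ = 4:5 ⇒ B = (-5/36, 4/9)
4. D lies on line NC with ND:DC = 3:(-5) ⇒ D = (5/2, 0)
2·[NKZ] = -7/8, 2·[DBW] = 11/9
[NKZ]:[DBW] = -7/8:11/9 = -63/88

[NKZ]:[DBW] = -63/88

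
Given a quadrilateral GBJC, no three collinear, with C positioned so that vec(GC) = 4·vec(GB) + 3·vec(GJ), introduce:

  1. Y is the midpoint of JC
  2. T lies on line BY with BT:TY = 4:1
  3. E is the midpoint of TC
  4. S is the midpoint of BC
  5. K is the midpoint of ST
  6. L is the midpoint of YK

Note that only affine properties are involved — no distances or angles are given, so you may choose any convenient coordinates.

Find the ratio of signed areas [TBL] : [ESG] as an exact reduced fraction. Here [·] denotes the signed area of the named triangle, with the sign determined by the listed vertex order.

[TBL]:[ESG] = -3/14

Work in coordinates with G = (0, 0), B = (1, 0), J = (0, 1), C = (4, 3).
1. Y is the midpoint of JC ⇒ Y = (2, 2)
2. T lies on line BY with BT:TY = 4:1 ⇒ T = (9/5, 8/5)
3. E is the midpoint of TC ⇒ E = (29/10, 23/10)
4. S is the midpoint of BC ⇒ S = (5/2, 3/2)
5. K is the midpoint of ST ⇒ K = (43/20, 31/20)
6. L is the midpoint of YK ⇒ L = (83/40, 71/40)
2·[TBL] = 3/10, 2·[ESG] = -7/5
[TBL]:[ESG] = 3/10:-7/5 = -3/14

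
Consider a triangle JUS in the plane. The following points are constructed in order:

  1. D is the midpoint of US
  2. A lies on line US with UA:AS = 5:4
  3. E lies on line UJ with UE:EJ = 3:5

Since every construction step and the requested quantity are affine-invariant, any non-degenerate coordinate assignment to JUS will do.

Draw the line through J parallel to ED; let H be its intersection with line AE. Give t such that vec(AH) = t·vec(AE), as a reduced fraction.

Set J = (0, 0), U = (1, 0), S = (0, 1); any affine frame gives the same invariant.
1. D is the midpoint of US ⇒ D = (1/2, 1/2)
2. A lies on line US with UA:AS = 5:4 ⇒ A = (4/9, 5/9)
3. E lies on line UJ with UE:EJ = 3:5 ⇒ E = (5/8, 0)
through J parallel to ED: direction (-1/8, 1/2); meets AE at H = (-25/12, 25/3)
H = A + t·(E−A) with t = -14

t = -14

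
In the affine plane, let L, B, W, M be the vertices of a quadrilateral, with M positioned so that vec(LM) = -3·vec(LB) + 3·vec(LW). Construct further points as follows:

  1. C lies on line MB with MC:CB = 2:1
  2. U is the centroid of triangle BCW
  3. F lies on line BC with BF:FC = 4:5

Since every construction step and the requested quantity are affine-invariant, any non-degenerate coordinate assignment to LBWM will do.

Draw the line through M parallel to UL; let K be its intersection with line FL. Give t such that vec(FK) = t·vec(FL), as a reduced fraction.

Choose coordinates L = (0, 0), B = (1, 0), W = (0, 1), M = (-3, 3).
1. C lies on line MB with MC:CB = 2:1 ⇒ C = (-1/3, 1)
2. U is the centroid of triangle BCW ⇒ U = (2/9, 2/3)
3. F lies on line BC with BF:FC = 4:5 ⇒ F = (11/27, 4/9)
through M parallel to UL: direction (-2/9, -2/3); meets FL at K = (-44/7, -48/7)
K = F + t·(L−F) with t = 115/7

t = 115/7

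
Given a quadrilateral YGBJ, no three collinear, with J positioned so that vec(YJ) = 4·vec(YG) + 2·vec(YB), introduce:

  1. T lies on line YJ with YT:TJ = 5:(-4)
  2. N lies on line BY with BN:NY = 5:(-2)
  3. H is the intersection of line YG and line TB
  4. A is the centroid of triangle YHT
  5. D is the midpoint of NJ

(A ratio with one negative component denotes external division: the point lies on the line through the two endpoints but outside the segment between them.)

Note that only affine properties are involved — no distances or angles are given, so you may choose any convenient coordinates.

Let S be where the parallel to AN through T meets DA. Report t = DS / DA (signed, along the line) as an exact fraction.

t = -169

Work in coordinates with Y = (0, 0), G = (1, 0), B = (0, 1), J = (4, 2).
1. T lies on line YJ with YT:TJ = 5:(-4) ⇒ T = (20, 10)
2. N lies on line BY with BN:NY = 5:(-2) ⇒ N = (0, -2/3)
3. H is the intersection of line YG and line TB ⇒ H = (-20/9, 0)
4. A is the centroid of triangle YHT ⇒ A = (160/27, 10/3)
5. D is the midpoint of NJ ⇒ D = (2, 2/3)
through T parallel to AN: direction (-160/27, -4); meets DA at S = (-17860/27, -450)
S = D + t·(A−D) with t = -169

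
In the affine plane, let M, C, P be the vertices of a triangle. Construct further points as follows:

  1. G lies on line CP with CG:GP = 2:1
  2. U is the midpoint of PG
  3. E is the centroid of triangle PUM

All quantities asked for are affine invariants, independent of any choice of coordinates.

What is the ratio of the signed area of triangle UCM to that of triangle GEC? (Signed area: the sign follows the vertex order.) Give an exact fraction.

Work in coordinates with M = (0, 0), C = (1, 0), P = (0, 1).
1. G lies on line CP with CG:GP = 2:1 ⇒ G = (1/3, 2/3)
2. U is the midpoint of PG ⇒ U = (1/6, 5/6)
3. E is the centroid of triangle PUM ⇒ E = (1/18, 11/18)
2·[UCM] = -5/6, 2·[GEC] = 2/9
[UCM]:[GEC] = -5/6:2/9 = -15/4

[UCM]:[GEC] = -15/4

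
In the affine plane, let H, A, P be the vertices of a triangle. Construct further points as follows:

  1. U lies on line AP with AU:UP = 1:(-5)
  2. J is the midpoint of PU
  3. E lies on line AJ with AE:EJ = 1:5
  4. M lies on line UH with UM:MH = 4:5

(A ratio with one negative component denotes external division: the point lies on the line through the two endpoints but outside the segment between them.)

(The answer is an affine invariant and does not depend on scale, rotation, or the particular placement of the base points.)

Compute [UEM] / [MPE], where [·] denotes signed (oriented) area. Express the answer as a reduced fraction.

Assign H = (0, 0), A = (1, 0), P = (0, 1) — the answer is frame-independent, so this choice is without loss of generality.
1. U lies on line AP with AU:UP = 1:(-5) ⇒ U = (5/4, -1/4)
2. J is the midpoint of PU ⇒ J = (5/8, 3/8)
3. E lies on line AJ with AE:EJ = 1:5 ⇒ E = (15/16, 1/16)
4. M lies on line UH with UM:MH = 4:5 ⇒ M = (25/36, -5/36)
2·[UEM] = 5/36, 2·[MPE] = -5/12
[UEM]:[MPE] = 5/36:-5/12 = -1/3

[UEM]:[MPE] = -1/3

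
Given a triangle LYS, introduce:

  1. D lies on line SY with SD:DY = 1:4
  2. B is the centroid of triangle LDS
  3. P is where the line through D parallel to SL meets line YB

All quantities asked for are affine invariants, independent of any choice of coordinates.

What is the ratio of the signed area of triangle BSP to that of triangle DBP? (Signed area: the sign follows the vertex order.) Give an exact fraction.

[BSP]:[DBP] = -5/4

Work in coordinates with L = (0, 0), Y = (1, 0), S = (0, 1).
1. D lies on line SY with SD:DY = 1:4 ⇒ D = (1/5, 4/5)
2. B is the centroid of triangle LDS ⇒ B = (1/15, 3/5)
3. P is where the line through D parallel to SL meets line YB ⇒ P = (1/5, 18/35)
2·[BSP] = -1/21, 2·[DBP] = 4/105
[BSP]:[DBP] = -1/21:4/105 = -5/4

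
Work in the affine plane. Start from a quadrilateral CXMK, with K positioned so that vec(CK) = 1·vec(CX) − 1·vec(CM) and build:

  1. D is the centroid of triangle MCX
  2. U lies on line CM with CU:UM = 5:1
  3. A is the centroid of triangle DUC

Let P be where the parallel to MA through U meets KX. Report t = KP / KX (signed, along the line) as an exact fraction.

t = -11/3

Assign C = (0, 0), X = (1, 0), M = (0, 1), K = (1, -1) — the answer is frame-independent, so this choice is without loss of generality.
1. D is the centroid of triangle MCX ⇒ D = (1/3, 1/3)
2. U lies on line CM with CU:UM = 5:1 ⇒ U = (0, 5/6)
3. A is the centroid of triangle DUC ⇒ A = (1/9, 7/18)
through U parallel to MA: direction (1/9, -11/18); meets KX at P = (1, -14/3)
P = K + t·(X−K) with t = -11/3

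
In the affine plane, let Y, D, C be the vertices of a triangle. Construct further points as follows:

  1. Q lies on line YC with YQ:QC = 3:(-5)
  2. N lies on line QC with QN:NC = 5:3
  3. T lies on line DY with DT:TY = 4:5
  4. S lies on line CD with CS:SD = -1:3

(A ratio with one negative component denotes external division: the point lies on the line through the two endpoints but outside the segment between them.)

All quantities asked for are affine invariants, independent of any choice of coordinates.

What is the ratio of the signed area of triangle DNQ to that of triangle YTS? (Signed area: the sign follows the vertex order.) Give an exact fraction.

Choose coordinates Y = (0, 0), D = (1, 0), C = (0, 1).
1. Q lies on line YC with YQ:QC = 3:(-5) ⇒ Q = (0, -3/2)
2. N lies on line QC with QN:NC = 5:3 ⇒ N = (0, 1/16)
3. T lies on line DY with DT:TY = 4:5 ⇒ T = (5/9, 0)
4. S lies on line CD with CS:SD = -1:3 ⇒ S = (-1/2, 3/2)
2·[DNQ] = 25/16, 2·[YTS] = 5/6
[DNQ]:[YTS] = 25/16:5/6 = 15/8

[DNQ]:[YTS] = 15/8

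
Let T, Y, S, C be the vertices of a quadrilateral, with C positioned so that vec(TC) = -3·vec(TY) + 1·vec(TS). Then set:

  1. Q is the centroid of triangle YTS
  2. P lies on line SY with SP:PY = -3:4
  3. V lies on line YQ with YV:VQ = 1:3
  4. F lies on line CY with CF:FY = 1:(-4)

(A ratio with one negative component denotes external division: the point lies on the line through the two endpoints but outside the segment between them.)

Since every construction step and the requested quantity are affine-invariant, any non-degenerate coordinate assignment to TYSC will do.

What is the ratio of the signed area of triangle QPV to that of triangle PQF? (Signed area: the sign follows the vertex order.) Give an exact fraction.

Work in coordinates with T = (0, 0), Y = (1, 0), S = (0, 1), C = (-3, 1).
1. Q is the centroid of triangle YTS ⇒ Q = (1/3, 1/3)
2. P lies on line SY with SP:PY = -3:4 ⇒ P = (-3, 4)
3. V lies on line YQ with YV:VQ = 1:3 ⇒ V = (5/6, 1/12)
4. F lies on line CY with CF:FY = 1:(-4) ⇒ F = (-13/3, 4/3)
2·[QPV] = -1, 2·[PQF] = -124/9
[QPV]:[PQF] = -1:-124/9 = 9/124

[QPV]:[PQF] = 9/124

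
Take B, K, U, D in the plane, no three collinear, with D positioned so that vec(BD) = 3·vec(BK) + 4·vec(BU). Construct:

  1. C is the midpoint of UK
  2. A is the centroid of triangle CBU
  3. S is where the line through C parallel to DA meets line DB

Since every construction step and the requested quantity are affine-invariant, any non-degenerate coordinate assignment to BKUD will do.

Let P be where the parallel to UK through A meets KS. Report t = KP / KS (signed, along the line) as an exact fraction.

Choose coordinates B = (0, 0), K = (1, 0), U = (0, 1), D = (3, 4).
1. C is the midpoint of UK ⇒ C = (1/2, 1/2)
2. A is the centroid of triangle CBU ⇒ A = (1/6, 1/2)
3. S is where the line through C parallel to DA meets line DB ⇒ S = (-6/5, -8/5)
through A parallel to UK: direction (1, -1); meets KS at P = (46/57, -8/57)
P = K + t·(S−K) with t = 5/57

t = 5/57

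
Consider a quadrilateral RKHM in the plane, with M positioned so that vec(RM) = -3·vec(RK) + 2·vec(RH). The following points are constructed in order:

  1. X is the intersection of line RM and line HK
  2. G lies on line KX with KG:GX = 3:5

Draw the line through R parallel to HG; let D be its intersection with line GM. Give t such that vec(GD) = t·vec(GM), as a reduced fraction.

t = 1/2

Choose coordinates R = (0, 0), K = (1, 0), H = (0, 1), M = (-3, 2).
1. X is the intersection of line RM and line HK ⇒ X = (3, -2)
2. G lies on line KX with KG:GX = 3:5 ⇒ G = (7/4, -3/4)
through R parallel to HG: direction (7/4, -7/4); meets GM at D = (-5/8, 5/8)
D = G + t·(M−G) with t = 1/2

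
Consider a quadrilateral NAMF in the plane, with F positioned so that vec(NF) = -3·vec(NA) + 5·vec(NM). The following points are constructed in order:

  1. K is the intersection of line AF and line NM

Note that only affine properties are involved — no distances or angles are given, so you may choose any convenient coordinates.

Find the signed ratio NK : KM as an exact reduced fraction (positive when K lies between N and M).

Choose coordinates N = (0, 0), A = (1, 0), M = (0, 1), F = (-3, 5).
1. K is the intersection of line AF and line NM ⇒ K = (0, 5/4)
K = N + t·(M−N) with t = 5/4, so NK:KM = t:(1−t) = 5/4:-1/4

NK:KM = -5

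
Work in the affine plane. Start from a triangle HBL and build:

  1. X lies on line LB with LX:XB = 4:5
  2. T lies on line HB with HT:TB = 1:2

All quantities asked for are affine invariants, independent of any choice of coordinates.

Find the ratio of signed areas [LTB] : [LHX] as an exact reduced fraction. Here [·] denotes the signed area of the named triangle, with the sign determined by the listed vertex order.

Choose coordinates H = (0, 0), B = (1, 0), L = (0, 1).
1. X lies on line LB with LX:XB = 4:5 ⇒ X = (4/9, 5/9)
2. T lies on line HB with HT:TB = 1:2 ⇒ T = (1/3, 0)
2·[LTB] = 2/3, 2·[LHX] = 4/9
[LTB]:[LHX] = 2/3:4/9 = 3/2

[LTB]:[LHX] = 3/2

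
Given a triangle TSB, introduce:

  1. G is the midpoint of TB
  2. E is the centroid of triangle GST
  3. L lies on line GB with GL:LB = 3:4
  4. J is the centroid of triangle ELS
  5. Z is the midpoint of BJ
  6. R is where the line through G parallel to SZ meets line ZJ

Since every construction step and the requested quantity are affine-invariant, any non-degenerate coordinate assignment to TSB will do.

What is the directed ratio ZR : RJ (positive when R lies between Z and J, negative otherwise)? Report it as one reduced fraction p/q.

Work in coordinates with T = (0, 0), S = (1, 0), B = (0, 1).
1. G is the midpoint of TB ⇒ G = (0, 1/2)
2. E is the centroid of triangle GST ⇒ E = (1/3, 1/6)
3. L lies on line GB with GL:LB = 3:4 ⇒ L = (0, 5/7)
4. J is the centroid of triangle ELS ⇒ J = (4/9, 37/126)
5. Z is the midpoint of BJ ⇒ Z = (2/9, 163/252)
6. R is where the line through G parallel to SZ meets line ZJ ⇒ R = (196/297, -29/594)
R = Z + t·(J−Z) with t = 65/33, so ZR:RJ = t:(1−t) = 65/33:-32/33

ZR:RJ = -65/32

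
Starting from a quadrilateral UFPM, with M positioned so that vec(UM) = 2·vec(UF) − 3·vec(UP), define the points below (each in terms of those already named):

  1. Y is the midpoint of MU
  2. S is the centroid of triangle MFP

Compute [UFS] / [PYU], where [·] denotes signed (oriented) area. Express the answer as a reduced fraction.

[UFS]:[PYU] = 2/3

Work in coordinates with U = (0, 0), F = (1, 0), P = (0, 1), M = (2, -3).
1. Y is the midpoint of MU ⇒ Y = (1, -3/2)
2. S is the centroid of triangle MFP ⇒ S = (1, -2/3)
2·[UFS] = -2/3, 2·[PYU] = -1
[UFS]:[PYU] = -2/3:-1 = 2/3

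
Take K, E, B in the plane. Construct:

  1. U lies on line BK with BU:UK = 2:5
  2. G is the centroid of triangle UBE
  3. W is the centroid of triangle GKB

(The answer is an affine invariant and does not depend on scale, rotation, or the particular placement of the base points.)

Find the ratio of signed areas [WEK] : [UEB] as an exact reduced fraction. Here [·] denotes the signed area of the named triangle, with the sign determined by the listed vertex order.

Work in coordinates with K = (0, 0), E = (1, 0), B = (0, 1).
1. U lies on line BK with BU:UK = 2:5 ⇒ U = (0, 5/7)
2. G is the centroid of triangle UBE ⇒ G = (1/3, 4/7)
3. W is the centroid of triangle GKB ⇒ W = (1/9, 11/21)
2·[WEK] = -11/21, 2·[UEB] = 2/7
[WEK]:[UEB] = -11/21:2/7 = -11/6

[WEK]:[UEB] = -11/6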